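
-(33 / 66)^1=-1 / 2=-0.50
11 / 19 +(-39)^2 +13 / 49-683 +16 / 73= 57025268 / 67963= 839.06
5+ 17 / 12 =77 / 12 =6.42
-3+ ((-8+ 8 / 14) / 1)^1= -73 / 7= -10.43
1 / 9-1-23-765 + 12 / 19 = -134792 / 171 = -788.26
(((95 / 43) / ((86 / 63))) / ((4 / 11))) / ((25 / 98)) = 645183 / 36980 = 17.45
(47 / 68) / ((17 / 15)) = 705 / 1156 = 0.61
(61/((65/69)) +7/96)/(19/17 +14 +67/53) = 364471619/92102400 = 3.96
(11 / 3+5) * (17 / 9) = 442 / 27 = 16.37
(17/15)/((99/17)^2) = 0.03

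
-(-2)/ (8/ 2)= 1/ 2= 0.50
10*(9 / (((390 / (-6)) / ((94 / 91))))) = -1692 / 1183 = -1.43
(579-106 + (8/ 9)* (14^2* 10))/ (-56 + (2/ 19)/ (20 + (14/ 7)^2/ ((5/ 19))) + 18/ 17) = -566689288/ 14054067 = -40.32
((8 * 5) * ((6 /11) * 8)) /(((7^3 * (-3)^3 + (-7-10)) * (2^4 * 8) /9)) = -135 /102058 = -0.00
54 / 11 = 4.91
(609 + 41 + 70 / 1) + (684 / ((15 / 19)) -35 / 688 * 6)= 1586.09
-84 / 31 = -2.71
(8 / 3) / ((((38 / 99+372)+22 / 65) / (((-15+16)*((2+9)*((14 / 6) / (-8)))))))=-55055 / 2398468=-0.02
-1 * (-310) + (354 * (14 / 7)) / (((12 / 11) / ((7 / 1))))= 4853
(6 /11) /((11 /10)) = 60 /121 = 0.50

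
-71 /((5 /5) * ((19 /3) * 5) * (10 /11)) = -2343 /950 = -2.47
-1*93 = -93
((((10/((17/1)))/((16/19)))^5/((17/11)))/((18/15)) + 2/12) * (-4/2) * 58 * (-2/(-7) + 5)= -1305325291110041/8304868540416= -157.18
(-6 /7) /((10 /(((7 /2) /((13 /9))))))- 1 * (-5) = 623 /130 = 4.79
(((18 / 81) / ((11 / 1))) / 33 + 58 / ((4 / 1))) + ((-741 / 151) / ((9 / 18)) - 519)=-507439637 / 986634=-514.31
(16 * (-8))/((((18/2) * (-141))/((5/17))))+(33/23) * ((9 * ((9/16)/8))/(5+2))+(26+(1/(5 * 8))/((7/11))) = 58236526169/2222881920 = 26.20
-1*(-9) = 9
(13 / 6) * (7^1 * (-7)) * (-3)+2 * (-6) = 613 / 2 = 306.50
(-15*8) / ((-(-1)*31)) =-120 / 31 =-3.87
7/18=0.39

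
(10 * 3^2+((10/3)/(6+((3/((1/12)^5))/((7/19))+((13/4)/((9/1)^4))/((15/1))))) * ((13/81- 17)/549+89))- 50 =13623700120938640/340591256764711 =40.00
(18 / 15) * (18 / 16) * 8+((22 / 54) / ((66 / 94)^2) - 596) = -7810153 / 13365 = -584.37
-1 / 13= -0.08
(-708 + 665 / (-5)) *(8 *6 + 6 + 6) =-50460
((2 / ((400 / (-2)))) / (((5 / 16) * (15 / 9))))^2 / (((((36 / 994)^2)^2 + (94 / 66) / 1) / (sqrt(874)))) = 289935895776912 * sqrt(874) / 1120170089849609375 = 0.01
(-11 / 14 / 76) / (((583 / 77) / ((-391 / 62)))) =4301 / 499472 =0.01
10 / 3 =3.33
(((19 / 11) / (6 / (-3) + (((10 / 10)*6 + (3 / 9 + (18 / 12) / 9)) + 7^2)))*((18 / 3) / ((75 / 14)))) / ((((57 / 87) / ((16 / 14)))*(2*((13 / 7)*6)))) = 3248 / 1147575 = 0.00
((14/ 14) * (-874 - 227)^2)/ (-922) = -1212201/ 922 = -1314.75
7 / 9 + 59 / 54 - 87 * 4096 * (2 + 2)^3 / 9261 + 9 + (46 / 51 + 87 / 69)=-17740317127 / 7242102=-2449.61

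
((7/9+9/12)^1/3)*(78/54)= 715/972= 0.74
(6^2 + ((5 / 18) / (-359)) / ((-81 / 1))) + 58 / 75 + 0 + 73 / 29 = 14910028243 / 379480950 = 39.29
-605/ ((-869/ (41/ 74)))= 2255/ 5846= 0.39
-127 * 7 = -889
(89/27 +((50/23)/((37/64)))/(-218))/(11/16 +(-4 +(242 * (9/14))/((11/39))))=919783312/153788392665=0.01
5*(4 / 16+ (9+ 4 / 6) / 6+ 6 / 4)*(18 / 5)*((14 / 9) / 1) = 847 / 9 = 94.11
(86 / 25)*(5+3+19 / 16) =6321 / 200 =31.60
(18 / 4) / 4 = 9 / 8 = 1.12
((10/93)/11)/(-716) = -0.00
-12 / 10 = -6 / 5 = -1.20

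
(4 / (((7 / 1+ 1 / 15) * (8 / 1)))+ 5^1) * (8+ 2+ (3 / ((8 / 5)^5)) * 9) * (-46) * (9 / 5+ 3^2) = -55015523325 / 1736704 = -31678.12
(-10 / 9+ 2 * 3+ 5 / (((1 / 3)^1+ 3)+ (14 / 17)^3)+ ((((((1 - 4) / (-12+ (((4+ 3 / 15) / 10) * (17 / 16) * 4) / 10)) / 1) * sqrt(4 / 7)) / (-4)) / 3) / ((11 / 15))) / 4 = 3187183 / 2065032 - 1250 * sqrt(7) / 606837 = 1.54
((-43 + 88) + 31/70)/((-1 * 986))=-3181/69020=-0.05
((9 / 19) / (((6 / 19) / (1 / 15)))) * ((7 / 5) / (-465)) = -7 / 23250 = -0.00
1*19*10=190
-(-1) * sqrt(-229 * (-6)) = sqrt(1374) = 37.07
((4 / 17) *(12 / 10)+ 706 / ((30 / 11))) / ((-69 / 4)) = -264332 / 17595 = -15.02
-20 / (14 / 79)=-790 / 7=-112.86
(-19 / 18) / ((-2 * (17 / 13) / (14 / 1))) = 1729 / 306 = 5.65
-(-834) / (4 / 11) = 4587 / 2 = 2293.50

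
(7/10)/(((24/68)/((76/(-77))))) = -1.96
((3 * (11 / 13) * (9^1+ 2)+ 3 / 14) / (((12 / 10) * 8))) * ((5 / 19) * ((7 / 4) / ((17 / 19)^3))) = 15405675 / 8175232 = 1.88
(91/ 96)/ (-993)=-91/ 95328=-0.00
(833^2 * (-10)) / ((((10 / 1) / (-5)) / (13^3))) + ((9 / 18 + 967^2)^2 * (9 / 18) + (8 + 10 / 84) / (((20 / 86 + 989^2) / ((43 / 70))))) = 110007264441141273177373 / 247308172440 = 444818557170.13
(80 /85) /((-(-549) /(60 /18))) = 0.01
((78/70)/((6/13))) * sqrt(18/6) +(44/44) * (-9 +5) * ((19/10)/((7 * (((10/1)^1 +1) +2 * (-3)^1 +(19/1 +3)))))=-38/945 +169 * sqrt(3)/70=4.14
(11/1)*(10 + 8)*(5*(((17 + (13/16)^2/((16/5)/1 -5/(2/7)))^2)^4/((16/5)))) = 23721788001628477199419450208012736225/11233589254925457396072448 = 2111683760488.88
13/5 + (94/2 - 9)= 203/5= 40.60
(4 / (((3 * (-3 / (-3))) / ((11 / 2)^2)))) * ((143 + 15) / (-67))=-19118 / 201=-95.11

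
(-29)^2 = 841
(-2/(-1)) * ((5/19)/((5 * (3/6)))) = 4/19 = 0.21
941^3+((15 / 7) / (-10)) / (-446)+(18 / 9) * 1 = 5202735718015 / 6244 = 833237623.00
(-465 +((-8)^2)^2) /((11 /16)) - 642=51034 /11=4639.45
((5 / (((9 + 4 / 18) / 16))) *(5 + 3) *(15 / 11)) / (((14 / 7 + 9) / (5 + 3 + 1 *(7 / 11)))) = 8208000 / 110473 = 74.30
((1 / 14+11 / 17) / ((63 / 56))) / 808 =19 / 24038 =0.00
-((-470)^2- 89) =-220811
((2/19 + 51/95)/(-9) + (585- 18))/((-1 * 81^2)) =-484724/5609655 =-0.09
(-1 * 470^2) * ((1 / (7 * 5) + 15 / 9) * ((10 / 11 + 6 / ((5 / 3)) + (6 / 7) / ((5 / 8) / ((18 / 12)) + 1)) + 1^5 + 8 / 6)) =-229993286648 / 82467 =-2788912.98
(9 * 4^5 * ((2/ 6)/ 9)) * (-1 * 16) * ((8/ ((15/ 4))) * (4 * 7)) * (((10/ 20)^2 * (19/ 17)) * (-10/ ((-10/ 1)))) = -69730304/ 765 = -91150.72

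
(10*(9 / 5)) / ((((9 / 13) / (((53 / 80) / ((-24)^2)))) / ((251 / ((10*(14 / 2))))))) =172939 / 1612800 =0.11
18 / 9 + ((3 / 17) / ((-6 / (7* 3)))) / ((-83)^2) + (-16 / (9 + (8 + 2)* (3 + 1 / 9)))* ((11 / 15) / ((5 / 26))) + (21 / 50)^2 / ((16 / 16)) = 69251269063 / 105694482500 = 0.66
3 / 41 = 0.07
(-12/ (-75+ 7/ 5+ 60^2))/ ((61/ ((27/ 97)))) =-405/ 26082136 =-0.00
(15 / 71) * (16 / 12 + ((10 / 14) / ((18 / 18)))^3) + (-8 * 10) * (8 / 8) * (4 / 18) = -3817865 / 219177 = -17.42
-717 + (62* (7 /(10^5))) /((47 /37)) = -1684941971 /2350000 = -717.00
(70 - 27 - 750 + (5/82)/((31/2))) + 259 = -569403/1271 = -448.00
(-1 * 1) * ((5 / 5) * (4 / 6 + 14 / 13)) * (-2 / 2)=68 / 39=1.74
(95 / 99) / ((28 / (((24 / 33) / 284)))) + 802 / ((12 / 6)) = 434068961 / 1082466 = 401.00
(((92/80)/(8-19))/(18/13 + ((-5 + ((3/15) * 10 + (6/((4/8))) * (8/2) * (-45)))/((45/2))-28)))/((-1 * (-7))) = 897/7372288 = 0.00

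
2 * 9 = 18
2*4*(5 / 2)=20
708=708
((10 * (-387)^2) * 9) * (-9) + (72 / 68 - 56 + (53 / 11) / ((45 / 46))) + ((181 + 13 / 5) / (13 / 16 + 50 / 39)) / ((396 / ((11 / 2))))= -266849766529178 / 2199681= -121312938.80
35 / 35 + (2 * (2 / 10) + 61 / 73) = 816 / 365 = 2.24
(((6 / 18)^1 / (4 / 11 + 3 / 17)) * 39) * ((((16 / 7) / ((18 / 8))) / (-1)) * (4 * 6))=-1244672 / 2121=-586.83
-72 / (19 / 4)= -15.16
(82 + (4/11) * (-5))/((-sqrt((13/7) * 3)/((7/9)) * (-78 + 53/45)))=10290 * sqrt(273)/494351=0.34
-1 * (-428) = 428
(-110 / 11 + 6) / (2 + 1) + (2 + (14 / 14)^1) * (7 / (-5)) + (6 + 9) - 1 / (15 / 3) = 139 / 15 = 9.27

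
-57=-57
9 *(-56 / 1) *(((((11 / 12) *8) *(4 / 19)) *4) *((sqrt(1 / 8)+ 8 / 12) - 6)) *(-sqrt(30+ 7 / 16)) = -85509.23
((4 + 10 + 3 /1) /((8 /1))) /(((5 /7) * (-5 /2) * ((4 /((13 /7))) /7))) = -1547 /400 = -3.87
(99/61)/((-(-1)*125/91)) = 9009/7625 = 1.18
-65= -65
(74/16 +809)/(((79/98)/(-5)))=-1594705/316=-5046.53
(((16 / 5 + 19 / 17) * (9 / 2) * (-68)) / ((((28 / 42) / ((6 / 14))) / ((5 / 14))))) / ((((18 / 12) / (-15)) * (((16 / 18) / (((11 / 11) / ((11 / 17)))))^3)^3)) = 6828793261006754846249955 / 15507440709614436352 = 440355.92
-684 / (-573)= 228 / 191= 1.19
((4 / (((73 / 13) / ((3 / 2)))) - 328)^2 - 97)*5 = 2845345215 / 5329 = 533936.05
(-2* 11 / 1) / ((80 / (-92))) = 253 / 10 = 25.30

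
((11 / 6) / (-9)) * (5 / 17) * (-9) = 55 / 102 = 0.54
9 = 9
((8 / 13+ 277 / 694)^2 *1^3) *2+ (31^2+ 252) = 49450744955 / 40698242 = 1215.06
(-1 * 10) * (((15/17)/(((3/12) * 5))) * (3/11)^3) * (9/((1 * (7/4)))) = -116640/158389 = -0.74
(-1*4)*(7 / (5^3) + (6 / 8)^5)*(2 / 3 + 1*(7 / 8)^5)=-1.38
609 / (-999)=-203 / 333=-0.61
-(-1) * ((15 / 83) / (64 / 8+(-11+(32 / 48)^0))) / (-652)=15 / 108232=0.00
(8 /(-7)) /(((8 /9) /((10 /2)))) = -45 /7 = -6.43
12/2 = 6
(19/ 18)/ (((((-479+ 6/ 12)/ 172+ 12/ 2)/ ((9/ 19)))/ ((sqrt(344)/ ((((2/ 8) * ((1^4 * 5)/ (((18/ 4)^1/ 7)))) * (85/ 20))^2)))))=66048 * sqrt(86)/ 14515025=0.04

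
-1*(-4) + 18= 22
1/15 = 0.07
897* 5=4485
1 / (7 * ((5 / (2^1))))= 2 / 35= 0.06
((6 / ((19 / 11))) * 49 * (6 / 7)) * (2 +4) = 16632 / 19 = 875.37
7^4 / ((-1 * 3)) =-2401 / 3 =-800.33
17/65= 0.26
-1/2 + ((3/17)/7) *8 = -71/238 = -0.30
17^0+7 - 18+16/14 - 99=-107.86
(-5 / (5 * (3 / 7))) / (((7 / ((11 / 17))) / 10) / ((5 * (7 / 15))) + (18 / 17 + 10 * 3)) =-1870 / 25263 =-0.07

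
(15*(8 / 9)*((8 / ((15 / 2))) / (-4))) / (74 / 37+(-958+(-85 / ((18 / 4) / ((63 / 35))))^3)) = 8 / 90585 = 0.00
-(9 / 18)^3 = -1 / 8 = -0.12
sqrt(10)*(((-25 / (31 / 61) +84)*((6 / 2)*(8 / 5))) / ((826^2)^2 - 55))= 0.00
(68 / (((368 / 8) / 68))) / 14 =1156 / 161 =7.18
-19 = -19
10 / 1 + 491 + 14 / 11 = 5525 / 11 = 502.27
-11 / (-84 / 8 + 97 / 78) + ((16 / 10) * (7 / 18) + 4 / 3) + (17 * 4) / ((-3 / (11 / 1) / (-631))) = 2555866093 / 16245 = 157332.48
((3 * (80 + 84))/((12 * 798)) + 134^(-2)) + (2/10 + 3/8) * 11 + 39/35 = 536668429/71644440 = 7.49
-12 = -12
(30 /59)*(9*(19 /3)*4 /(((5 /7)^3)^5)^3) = 146385445251482109631495418926594889615976 /335376171278767287731170654296875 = 436481353.74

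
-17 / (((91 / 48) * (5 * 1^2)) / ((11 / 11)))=-816 / 455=-1.79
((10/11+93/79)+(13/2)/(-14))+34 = 866755/24332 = 35.62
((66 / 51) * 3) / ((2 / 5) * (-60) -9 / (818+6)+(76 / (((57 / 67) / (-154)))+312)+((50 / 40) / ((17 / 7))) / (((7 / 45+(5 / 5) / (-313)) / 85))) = -43765524 / 148602085601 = -0.00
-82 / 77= -1.06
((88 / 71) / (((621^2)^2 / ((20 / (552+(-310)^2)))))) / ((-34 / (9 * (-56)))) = 12320 / 481927839908701869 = 0.00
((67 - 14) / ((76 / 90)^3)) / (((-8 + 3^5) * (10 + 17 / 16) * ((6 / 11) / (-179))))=-211322925 / 19020007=-11.11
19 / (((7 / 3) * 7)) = 57 / 49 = 1.16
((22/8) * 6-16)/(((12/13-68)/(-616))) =4.59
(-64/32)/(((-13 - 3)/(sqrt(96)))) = sqrt(6)/2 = 1.22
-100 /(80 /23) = -115 /4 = -28.75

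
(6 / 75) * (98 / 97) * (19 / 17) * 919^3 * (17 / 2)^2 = 12284150724293 / 2425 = 5065629164.66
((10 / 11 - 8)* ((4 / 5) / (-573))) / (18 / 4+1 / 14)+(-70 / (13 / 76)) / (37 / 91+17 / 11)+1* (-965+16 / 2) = -47894685273 / 41053540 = -1166.64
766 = 766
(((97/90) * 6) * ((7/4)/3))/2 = 679/360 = 1.89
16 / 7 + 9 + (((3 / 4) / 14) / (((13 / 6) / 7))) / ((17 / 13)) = 5435 / 476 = 11.42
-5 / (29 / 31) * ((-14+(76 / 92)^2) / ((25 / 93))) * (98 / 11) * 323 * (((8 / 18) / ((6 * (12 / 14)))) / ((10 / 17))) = 2550233489237 / 22781385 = 111943.74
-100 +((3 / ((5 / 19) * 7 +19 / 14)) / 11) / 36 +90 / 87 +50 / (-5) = -177480703 / 1628814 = -108.96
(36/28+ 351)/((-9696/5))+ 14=156313/11312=13.82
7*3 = 21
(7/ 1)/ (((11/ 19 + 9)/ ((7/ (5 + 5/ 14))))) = 0.95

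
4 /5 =0.80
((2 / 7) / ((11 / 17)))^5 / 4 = 11358856 / 2706784157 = 0.00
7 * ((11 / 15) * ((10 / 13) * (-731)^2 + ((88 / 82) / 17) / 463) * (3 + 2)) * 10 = 442606710002380 / 4195243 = 105502043.62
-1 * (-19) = 19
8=8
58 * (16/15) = 928/15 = 61.87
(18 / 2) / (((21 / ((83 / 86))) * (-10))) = -249 / 6020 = -0.04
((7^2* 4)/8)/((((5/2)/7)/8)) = 2744/5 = 548.80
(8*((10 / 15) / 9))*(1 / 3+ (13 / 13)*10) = 496 / 81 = 6.12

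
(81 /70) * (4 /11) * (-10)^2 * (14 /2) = 3240 /11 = 294.55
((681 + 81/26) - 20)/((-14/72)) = -310806/91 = -3415.45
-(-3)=3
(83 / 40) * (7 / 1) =581 / 40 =14.52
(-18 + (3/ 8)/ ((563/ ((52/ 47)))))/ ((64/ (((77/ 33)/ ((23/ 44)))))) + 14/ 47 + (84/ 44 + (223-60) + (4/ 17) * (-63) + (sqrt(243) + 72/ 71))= 9 * sqrt(3) + 38822778083753/ 258573504992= 165.73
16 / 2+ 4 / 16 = 33 / 4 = 8.25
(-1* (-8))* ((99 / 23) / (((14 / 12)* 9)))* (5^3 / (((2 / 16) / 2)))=1056000 / 161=6559.01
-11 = -11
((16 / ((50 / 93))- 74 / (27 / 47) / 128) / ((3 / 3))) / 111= 1242157 / 4795200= 0.26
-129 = -129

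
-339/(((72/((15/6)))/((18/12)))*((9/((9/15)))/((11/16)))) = -1243/1536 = -0.81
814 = 814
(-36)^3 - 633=-47289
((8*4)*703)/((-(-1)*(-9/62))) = -1394752/9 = -154972.44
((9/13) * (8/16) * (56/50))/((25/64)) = 0.99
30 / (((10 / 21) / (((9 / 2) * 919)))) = 521073 / 2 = 260536.50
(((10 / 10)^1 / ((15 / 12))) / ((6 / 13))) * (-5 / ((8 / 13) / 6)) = -169 / 2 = -84.50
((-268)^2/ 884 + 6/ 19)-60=90550/ 4199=21.56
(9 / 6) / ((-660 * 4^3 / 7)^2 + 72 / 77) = 539 / 13084262736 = 0.00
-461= -461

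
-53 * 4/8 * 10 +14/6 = -788/3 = -262.67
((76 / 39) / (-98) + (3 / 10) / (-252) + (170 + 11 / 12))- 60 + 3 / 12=8495969 / 76440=111.15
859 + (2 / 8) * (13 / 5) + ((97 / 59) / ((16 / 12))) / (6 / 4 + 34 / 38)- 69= 84955287 / 107380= 791.16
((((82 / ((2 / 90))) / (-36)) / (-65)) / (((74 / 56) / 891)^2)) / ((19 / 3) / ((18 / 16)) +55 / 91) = 2411499276648 / 20968973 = 115003.21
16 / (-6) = -8 / 3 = -2.67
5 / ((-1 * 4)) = -1.25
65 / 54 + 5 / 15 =83 / 54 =1.54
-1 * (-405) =405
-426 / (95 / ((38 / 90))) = -142 / 75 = -1.89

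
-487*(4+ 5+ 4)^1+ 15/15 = -6330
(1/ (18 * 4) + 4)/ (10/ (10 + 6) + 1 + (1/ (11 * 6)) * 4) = 3179/ 1335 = 2.38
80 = 80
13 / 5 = 2.60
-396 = -396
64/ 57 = 1.12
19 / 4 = 4.75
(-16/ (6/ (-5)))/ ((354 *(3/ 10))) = 200/ 1593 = 0.13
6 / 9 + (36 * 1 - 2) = 104 / 3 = 34.67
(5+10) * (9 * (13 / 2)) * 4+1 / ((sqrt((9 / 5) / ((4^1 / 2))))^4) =284410 / 81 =3511.23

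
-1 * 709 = -709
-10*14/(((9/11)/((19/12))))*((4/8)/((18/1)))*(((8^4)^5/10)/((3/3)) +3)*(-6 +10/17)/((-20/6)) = -1408665784622940991.46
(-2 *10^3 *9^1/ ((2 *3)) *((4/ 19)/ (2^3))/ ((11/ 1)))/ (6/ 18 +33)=-45/ 209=-0.22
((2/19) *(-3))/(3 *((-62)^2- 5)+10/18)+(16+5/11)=178239634/10832261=16.45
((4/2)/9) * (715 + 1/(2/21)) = 1451/9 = 161.22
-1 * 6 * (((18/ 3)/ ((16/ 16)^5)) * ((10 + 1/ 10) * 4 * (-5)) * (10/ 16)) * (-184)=-836280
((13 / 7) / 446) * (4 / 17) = 26 / 26537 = 0.00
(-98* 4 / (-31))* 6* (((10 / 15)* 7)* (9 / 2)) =49392 / 31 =1593.29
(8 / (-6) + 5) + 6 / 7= 95 / 21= 4.52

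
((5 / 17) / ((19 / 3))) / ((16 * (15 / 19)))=1 / 272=0.00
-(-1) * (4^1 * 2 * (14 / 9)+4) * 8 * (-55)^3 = -196988000 / 9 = -21887555.56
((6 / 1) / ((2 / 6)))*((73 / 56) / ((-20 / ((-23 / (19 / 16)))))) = 22.72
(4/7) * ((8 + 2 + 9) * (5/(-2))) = -190/7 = -27.14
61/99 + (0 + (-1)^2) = 160/99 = 1.62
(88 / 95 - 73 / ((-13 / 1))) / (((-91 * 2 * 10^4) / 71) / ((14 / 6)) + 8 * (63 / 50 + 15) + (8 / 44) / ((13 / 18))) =-10516165 / 17450984112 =-0.00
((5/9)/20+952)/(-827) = -1.15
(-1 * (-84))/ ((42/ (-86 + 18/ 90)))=-858/ 5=-171.60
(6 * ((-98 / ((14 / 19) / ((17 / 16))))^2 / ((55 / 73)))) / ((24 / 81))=30227971473 / 56320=536718.24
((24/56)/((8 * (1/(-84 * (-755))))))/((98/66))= 224235/98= 2288.11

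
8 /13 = 0.62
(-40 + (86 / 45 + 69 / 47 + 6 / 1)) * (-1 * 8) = 518104 / 2115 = 244.97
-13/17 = -0.76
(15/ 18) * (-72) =-60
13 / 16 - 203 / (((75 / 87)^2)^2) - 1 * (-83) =-1773420563 / 6250000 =-283.75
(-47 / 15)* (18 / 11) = -5.13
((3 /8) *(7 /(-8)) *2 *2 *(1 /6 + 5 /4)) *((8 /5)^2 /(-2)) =119 /50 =2.38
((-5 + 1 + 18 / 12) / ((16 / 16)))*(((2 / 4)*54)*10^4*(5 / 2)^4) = -52734375 / 2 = -26367187.50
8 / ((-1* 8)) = -1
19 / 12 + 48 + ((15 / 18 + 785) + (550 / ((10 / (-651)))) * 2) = -849295 / 12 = -70774.58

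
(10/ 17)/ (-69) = -10/ 1173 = -0.01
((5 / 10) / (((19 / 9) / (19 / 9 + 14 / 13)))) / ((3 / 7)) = 1.76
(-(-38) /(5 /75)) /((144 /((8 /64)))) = 95 /192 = 0.49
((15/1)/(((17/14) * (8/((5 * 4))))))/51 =175/289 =0.61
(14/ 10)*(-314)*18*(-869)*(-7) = -48133562.40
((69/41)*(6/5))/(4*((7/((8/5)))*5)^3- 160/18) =476928/9885947675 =0.00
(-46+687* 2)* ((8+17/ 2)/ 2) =10956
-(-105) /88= 105 /88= 1.19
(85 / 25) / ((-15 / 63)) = -357 / 25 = -14.28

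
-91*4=-364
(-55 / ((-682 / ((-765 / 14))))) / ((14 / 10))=-19125 / 6076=-3.15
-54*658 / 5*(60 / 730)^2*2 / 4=-639576 / 26645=-24.00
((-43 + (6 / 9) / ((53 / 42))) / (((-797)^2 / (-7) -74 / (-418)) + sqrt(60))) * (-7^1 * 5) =-7651030820823005 / 467057159812960516 -168628971665 * sqrt(15) / 467057159812960516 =-0.02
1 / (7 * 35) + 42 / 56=739 / 980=0.75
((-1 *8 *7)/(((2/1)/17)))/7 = -68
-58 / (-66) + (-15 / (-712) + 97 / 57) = 1161421 / 446424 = 2.60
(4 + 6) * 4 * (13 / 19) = 520 / 19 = 27.37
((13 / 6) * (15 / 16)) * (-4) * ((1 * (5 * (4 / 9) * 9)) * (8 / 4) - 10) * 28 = -6825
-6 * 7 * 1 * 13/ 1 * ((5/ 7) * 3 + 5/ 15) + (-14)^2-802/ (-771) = -890474/ 771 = -1154.96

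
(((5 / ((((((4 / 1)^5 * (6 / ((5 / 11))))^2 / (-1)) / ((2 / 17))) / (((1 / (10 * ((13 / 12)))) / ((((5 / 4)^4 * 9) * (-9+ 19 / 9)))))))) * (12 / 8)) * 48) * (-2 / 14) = -3 / 148551603200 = -0.00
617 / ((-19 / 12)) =-7404 / 19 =-389.68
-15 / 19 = -0.79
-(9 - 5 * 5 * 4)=91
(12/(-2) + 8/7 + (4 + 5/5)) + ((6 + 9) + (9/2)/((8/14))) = 1289/56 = 23.02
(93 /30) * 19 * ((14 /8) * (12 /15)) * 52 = 107198 /25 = 4287.92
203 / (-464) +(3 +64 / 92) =1199 / 368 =3.26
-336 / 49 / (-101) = 48 / 707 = 0.07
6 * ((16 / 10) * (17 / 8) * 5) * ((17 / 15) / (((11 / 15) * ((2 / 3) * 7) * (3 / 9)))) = 7803 / 77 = 101.34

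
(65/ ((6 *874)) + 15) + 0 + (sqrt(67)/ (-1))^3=78725/ 5244 - 67 *sqrt(67)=-533.41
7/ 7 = 1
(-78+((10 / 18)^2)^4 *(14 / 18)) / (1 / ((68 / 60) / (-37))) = 2.39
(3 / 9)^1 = 1 / 3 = 0.33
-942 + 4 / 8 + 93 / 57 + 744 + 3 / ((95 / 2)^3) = -335865327 / 1714750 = -195.87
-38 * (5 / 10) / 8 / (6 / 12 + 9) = -1 / 4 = -0.25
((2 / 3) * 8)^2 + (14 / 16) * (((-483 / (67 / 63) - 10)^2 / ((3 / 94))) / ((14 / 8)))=136368989125 / 40401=3375386.48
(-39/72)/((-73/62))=403/876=0.46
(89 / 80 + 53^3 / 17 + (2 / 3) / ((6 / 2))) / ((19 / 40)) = 107207777 / 5814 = 18439.59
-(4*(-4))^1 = 16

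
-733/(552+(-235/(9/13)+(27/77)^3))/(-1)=3011748201/873524776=3.45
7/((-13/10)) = -70/13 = -5.38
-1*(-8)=8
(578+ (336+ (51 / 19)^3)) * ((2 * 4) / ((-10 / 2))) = -51214216 / 34295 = -1493.34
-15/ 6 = -5/ 2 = -2.50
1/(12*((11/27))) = 9/44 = 0.20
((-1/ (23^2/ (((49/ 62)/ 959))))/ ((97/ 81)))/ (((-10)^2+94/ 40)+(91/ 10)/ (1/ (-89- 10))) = 5670/ 3480501112981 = 0.00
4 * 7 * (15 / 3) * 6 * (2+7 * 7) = 42840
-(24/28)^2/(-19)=36/931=0.04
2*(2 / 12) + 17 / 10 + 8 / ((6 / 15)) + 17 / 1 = 1171 / 30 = 39.03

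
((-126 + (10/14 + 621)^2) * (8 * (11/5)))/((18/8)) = 1332934592/441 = 3022527.42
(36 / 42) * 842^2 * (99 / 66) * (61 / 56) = 97305309 / 98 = 992911.32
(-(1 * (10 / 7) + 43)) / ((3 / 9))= -933 / 7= -133.29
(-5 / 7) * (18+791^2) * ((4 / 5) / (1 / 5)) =-12513980 / 7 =-1787711.43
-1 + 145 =144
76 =76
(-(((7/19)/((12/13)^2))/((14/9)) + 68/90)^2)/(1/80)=-799588729/9357120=-85.45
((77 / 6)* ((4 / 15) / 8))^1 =77 / 180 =0.43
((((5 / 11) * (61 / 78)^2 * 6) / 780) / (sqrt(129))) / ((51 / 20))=0.00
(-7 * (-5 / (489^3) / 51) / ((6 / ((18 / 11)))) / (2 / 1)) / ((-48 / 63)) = -245 / 233236710432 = -0.00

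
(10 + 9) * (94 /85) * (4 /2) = 3572 /85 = 42.02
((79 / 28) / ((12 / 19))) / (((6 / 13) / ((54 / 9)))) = 19513 / 336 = 58.07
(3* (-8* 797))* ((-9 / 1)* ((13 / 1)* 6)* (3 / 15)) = 13427856 / 5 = 2685571.20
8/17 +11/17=19/17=1.12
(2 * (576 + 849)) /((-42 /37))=-17575 /7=-2510.71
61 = 61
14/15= 0.93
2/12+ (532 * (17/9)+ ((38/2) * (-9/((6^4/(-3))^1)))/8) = 1005.11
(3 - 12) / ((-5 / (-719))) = -6471 / 5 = -1294.20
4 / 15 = 0.27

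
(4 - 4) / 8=0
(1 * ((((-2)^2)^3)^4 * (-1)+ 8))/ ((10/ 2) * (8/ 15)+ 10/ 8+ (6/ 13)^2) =-34024177824/ 8375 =-4062588.40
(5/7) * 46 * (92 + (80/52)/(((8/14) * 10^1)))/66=275885/6006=45.93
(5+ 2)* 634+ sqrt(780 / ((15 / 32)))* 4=4601.17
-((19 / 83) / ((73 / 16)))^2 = -92416 / 36711481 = -0.00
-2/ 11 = -0.18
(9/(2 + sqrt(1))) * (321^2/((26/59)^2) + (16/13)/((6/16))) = 1076063819/676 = 1591810.38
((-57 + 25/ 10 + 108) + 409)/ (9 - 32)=-925/ 46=-20.11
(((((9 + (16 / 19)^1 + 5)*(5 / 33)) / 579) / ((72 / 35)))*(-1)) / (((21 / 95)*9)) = -5875 / 6190668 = -0.00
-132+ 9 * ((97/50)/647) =-4269327/32350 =-131.97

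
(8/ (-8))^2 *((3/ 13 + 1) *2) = 2.46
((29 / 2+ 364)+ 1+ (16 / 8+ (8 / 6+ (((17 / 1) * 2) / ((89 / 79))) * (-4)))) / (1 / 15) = 699845 / 178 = 3931.71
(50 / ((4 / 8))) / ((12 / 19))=475 / 3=158.33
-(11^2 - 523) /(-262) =-201 /131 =-1.53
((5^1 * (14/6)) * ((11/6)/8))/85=0.03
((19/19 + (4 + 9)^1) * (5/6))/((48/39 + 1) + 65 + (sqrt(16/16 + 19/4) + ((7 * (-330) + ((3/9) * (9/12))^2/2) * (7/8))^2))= 103788700062748180480/36344503903706150061138459-12702365777920 * sqrt(23)/36344503903706150061138459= 0.00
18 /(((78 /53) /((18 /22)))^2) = 227529 /40898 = 5.56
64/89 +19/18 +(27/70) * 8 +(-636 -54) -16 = -701.14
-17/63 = -0.27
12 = 12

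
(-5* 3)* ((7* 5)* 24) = -12600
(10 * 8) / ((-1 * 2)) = -40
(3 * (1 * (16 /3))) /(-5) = -16 /5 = -3.20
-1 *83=-83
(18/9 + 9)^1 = 11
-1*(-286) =286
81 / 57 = 27 / 19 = 1.42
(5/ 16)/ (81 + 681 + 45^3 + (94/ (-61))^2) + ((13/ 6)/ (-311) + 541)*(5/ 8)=431457770597065/ 1276046794716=338.12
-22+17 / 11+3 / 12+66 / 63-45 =-59281 / 924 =-64.16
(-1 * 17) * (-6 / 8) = 51 / 4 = 12.75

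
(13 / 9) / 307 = 13 / 2763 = 0.00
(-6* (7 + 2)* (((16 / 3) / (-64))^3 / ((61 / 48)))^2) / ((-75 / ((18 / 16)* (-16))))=-0.00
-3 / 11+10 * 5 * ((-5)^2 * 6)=82497 / 11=7499.73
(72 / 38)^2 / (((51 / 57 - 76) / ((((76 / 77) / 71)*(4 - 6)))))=10368 / 7801409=0.00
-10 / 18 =-5 / 9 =-0.56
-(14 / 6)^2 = -5.44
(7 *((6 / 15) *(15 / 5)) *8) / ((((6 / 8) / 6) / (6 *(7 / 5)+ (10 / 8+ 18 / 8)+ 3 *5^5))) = 126159936 / 25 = 5046397.44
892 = 892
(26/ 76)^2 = 169/ 1444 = 0.12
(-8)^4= 4096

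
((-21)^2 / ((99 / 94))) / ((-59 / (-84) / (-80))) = -30952320 / 649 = -47692.33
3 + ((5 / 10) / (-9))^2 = 973 / 324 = 3.00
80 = 80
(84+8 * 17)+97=317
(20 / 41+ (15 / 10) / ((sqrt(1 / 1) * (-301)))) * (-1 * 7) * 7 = -83419 / 3526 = -23.66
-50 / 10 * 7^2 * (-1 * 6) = 1470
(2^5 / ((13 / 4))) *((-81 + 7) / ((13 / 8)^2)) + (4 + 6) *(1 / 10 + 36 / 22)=-6248661 / 24167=-258.56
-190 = -190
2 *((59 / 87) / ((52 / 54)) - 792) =-596637 / 377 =-1582.59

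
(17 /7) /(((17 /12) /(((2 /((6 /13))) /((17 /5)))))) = 260 /119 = 2.18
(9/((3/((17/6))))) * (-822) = -6987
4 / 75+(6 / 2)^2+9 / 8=6107 / 600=10.18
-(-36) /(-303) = -12 /101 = -0.12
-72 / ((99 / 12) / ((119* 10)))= -114240 / 11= -10385.45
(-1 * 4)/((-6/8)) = 16/3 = 5.33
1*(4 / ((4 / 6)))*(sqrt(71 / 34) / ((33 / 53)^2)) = 2809*sqrt(2414) / 6171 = 22.36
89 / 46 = 1.93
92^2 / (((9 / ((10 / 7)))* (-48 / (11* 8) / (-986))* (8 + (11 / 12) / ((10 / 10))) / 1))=1836010880 / 6741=272364.76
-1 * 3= -3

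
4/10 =2/5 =0.40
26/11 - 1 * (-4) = 70/11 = 6.36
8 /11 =0.73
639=639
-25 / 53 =-0.47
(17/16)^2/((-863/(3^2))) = -0.01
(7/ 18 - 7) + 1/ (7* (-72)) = -1111/ 168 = -6.61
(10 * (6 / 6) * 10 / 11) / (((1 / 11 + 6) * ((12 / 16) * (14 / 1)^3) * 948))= 25 / 32678982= 0.00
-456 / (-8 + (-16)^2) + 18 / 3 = 129 / 31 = 4.16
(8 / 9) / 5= 0.18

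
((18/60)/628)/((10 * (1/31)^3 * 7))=89373/439600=0.20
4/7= 0.57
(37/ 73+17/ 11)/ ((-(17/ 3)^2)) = -14832/ 232067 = -0.06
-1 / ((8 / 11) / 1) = -11 / 8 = -1.38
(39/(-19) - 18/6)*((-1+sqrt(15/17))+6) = -480/19 - 96*sqrt(255)/323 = -30.01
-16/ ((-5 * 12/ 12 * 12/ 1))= 4/ 15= 0.27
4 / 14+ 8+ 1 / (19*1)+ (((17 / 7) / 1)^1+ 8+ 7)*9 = 21971 / 133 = 165.20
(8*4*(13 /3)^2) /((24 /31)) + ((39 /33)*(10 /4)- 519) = 154501 /594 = 260.10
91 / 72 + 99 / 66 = 199 / 72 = 2.76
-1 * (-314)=314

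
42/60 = 0.70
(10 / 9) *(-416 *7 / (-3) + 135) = 33170 / 27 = 1228.52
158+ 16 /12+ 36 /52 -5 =6046 /39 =155.03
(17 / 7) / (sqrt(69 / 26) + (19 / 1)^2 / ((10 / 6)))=797810 / 71151241 - 425 *sqrt(1794) / 213453723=0.01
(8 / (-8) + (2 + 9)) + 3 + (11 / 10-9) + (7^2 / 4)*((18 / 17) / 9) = 556 / 85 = 6.54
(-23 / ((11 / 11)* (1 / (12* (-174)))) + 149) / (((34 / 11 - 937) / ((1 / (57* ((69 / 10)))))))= -5299030 / 40403709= -0.13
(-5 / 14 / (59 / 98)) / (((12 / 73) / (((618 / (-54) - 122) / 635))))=613711 / 809244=0.76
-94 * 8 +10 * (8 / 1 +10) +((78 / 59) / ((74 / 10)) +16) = -1213358 / 2183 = -555.82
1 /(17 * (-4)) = -0.01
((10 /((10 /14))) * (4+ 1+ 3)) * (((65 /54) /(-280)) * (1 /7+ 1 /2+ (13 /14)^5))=-9321481 /14521248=-0.64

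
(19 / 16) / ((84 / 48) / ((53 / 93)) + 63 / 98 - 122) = -7049 / 702148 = -0.01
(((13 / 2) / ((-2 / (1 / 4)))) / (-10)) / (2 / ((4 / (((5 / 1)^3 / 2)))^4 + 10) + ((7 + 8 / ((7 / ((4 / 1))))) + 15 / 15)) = 111084170743 / 17460966335840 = 0.01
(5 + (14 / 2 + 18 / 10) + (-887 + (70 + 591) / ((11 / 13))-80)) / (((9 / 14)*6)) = -66227 / 1485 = -44.60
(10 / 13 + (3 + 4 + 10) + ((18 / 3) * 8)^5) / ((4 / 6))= 9937355445 / 26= 382205978.65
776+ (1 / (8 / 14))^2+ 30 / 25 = 62421 / 80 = 780.26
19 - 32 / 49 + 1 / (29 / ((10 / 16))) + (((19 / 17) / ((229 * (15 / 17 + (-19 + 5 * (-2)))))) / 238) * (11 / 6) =291427858513 / 15865641204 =18.37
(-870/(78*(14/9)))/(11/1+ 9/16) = -2088/3367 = -0.62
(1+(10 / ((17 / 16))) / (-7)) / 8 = -41 / 952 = -0.04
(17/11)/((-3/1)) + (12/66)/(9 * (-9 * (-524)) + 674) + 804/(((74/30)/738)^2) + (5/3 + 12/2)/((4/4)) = 70096104947493263/973970943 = 71969400.58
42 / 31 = 1.35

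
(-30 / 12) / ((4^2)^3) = -5 / 8192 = -0.00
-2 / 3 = -0.67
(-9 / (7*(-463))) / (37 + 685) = 9 / 2340002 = 0.00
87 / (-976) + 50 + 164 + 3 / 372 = 6472331 / 30256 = 213.92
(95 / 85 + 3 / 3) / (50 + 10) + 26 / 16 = 1129 / 680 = 1.66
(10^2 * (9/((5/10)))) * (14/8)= 3150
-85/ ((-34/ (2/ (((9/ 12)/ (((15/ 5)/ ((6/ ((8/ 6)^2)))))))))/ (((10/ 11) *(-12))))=-6400/ 99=-64.65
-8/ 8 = -1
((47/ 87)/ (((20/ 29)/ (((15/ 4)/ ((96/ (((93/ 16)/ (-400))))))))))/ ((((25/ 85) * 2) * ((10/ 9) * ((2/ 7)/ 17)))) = -26527599/ 655360000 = -0.04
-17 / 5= -3.40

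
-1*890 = -890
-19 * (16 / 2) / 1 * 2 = -304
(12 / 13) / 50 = 0.02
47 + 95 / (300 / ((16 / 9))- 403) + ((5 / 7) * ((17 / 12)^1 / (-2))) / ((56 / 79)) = 45.88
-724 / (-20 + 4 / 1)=181 / 4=45.25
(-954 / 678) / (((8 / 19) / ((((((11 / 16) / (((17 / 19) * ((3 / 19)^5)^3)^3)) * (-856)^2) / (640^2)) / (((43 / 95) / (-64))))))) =57825068747586187610467546928606284196666855402078450446433239974137767 / 60182307611540608961368092741120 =960831696930438152865139100000000000000.00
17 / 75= 0.23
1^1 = 1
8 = 8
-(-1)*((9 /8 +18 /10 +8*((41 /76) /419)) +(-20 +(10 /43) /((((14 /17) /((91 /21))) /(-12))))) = -3043163783 /95850440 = -31.75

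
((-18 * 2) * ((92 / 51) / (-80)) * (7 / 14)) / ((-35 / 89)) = -6141 / 5950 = -1.03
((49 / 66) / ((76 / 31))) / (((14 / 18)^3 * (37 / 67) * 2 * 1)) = 504711 / 866096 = 0.58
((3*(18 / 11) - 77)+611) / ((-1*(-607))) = 5928 / 6677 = 0.89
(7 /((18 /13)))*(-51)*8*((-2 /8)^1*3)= 1547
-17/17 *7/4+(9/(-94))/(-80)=-1.75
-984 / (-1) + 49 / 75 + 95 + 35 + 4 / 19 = 1588681 / 1425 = 1114.86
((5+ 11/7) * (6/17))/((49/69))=3.27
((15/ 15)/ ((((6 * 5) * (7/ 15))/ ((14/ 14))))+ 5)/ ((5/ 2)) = 71/ 35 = 2.03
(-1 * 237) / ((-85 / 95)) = 4503 / 17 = 264.88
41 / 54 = 0.76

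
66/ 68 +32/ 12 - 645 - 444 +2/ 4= -55328/ 51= -1084.86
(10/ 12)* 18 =15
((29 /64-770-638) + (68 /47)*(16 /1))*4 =-4164269 /752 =-5537.59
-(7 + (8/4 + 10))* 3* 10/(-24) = 95/4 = 23.75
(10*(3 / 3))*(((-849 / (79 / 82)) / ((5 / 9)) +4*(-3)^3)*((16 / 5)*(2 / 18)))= -2379456 / 395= -6023.94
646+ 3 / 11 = 7109 / 11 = 646.27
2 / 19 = 0.11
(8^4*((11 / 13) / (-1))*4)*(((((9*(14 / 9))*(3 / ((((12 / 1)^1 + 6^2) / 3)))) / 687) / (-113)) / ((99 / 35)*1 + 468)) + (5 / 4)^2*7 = 970209923585 / 88696833264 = 10.94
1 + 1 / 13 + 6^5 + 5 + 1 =101180 / 13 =7783.08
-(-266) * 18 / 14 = 342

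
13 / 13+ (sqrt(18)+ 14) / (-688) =337 / 344 - 3 * sqrt(2) / 688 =0.97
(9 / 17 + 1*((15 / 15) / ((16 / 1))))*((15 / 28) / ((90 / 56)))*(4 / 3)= 161 / 612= 0.26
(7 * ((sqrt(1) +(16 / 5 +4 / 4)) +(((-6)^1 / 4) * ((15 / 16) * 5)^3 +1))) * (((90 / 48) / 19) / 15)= -42519211 / 6225920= -6.83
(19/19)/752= 1/752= 0.00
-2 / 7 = -0.29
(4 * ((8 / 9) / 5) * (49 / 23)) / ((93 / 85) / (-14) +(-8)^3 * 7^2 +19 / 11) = -4105024 / 67974728931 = -0.00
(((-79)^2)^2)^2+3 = 1517108809906564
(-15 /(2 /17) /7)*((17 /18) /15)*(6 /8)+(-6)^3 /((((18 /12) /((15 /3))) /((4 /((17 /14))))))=-13552433 /5712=-2372.62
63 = 63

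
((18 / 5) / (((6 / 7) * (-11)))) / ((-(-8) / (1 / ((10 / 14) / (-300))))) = 441 / 22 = 20.05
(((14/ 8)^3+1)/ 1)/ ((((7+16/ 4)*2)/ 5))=185/ 128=1.45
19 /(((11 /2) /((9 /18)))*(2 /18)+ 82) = 171 /749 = 0.23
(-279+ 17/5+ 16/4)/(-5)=54.32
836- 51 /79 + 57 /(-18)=394457 /474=832.19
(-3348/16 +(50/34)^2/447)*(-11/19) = 1189360381/9817908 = 121.14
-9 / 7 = -1.29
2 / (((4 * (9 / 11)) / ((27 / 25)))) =33 / 50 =0.66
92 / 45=2.04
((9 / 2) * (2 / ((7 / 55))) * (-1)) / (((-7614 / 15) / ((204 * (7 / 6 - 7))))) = -23375 / 141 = -165.78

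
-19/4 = -4.75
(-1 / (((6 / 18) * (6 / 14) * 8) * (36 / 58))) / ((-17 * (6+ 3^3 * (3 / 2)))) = 203 / 113832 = 0.00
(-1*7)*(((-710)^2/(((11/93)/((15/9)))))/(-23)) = 2161851.78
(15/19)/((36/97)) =485/228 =2.13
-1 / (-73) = 1 / 73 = 0.01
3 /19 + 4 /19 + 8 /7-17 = -2060 /133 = -15.49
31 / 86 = 0.36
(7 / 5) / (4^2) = 7 / 80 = 0.09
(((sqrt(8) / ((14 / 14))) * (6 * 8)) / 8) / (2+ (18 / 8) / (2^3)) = 384 * sqrt(2) / 73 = 7.44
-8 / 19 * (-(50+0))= 400 / 19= 21.05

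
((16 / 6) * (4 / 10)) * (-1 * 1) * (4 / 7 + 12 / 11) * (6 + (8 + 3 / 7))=-206848 / 8085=-25.58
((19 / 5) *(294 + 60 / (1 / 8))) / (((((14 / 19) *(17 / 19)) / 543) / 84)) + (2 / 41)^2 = 29075055804808 / 142885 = 203485710.92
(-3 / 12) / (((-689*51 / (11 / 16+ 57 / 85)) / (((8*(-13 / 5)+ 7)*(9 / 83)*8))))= -0.00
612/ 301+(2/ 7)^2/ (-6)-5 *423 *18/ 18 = -13356149/ 6321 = -2112.98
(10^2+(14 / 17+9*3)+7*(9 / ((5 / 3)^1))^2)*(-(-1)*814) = 114835864 / 425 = 270202.03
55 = 55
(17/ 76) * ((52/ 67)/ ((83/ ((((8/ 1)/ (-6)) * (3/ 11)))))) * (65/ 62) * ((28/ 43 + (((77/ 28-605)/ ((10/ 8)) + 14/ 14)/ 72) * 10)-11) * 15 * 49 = 210095594800/ 4647833751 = 45.20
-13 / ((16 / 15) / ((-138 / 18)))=1495 / 16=93.44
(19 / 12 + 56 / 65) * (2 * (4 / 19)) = 3814 / 3705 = 1.03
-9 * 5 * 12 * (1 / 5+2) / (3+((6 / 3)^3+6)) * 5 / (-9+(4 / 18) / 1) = 53460 / 1343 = 39.81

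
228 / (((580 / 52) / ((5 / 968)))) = 741 / 7018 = 0.11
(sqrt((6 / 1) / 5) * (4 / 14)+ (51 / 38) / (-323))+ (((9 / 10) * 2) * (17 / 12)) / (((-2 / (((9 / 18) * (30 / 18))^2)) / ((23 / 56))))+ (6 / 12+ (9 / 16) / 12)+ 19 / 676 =67949545 / 327984384+ 2 * sqrt(30) / 35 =0.52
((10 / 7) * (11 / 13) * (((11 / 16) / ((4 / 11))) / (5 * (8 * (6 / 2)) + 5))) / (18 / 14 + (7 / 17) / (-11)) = 248897 / 16993600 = 0.01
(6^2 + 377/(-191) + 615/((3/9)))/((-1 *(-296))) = 179447/28268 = 6.35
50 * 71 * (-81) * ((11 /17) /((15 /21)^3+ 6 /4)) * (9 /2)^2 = -43939509075 /21743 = -2020857.70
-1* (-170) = 170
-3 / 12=-0.25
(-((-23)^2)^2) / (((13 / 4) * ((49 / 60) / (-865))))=58094991600 / 637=91200928.73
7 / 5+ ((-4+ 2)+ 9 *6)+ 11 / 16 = 4327 / 80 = 54.09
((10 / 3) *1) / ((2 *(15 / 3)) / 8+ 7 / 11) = 440 / 249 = 1.77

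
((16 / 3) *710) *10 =113600 / 3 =37866.67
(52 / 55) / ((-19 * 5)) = -52 / 5225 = -0.01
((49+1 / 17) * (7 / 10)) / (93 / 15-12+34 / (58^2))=-1636586 / 275927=-5.93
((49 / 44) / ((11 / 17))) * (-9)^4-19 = 11272.97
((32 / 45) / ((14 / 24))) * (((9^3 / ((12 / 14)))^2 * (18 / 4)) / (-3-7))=-9920232 / 25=-396809.28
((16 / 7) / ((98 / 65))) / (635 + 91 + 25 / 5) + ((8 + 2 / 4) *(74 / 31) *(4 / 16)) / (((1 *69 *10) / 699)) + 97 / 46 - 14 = -48272082939 / 7150905160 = -6.75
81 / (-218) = -81 / 218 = -0.37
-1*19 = -19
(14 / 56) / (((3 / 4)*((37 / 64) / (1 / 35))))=64 / 3885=0.02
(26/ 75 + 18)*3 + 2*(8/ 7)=10032/ 175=57.33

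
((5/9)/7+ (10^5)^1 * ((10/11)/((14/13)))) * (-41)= -2398502255/693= -3461042.22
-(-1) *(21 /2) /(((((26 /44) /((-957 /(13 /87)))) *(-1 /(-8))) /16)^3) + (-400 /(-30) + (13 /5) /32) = -64956416679770068218512640209 /2316868320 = -28036300604157800482.38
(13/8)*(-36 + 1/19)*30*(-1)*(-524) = -17447235/19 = -918275.53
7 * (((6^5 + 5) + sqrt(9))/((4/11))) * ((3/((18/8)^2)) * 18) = 1598314.67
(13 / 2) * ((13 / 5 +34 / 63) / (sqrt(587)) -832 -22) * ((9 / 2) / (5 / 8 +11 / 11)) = -15372 +1978 * sqrt(587) / 20545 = -15369.67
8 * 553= 4424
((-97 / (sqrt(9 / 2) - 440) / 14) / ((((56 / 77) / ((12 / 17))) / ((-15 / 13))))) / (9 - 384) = 9603 * sqrt(2) / 59898447700+ 140844 / 2994922385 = 0.00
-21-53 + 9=-65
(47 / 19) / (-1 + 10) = 47 / 171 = 0.27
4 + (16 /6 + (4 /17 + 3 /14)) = 5081 /714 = 7.12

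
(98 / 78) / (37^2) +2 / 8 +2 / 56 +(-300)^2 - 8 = 33633447229 / 373737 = 89992.29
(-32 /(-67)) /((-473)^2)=32 /14989843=0.00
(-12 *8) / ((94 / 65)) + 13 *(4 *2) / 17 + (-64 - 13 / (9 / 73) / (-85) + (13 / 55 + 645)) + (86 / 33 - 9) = 204008446 / 395505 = 515.82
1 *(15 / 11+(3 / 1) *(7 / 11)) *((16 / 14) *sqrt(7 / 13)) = 288 *sqrt(91) / 1001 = 2.74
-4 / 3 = -1.33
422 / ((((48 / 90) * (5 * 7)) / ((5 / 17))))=3165 / 476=6.65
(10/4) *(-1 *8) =-20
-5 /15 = -1 /3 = -0.33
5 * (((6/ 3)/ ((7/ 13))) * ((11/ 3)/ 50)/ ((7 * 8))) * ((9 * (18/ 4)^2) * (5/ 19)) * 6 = 7.00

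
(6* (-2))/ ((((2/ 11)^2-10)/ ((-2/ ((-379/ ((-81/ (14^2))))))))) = -0.00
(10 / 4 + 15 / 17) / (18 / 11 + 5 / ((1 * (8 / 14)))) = 2530 / 7769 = 0.33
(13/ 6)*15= 65/ 2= 32.50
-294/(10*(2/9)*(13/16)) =-10584/65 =-162.83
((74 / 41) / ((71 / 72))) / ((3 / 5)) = 8880 / 2911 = 3.05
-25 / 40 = -5 / 8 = -0.62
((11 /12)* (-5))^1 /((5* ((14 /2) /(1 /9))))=-0.01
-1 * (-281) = 281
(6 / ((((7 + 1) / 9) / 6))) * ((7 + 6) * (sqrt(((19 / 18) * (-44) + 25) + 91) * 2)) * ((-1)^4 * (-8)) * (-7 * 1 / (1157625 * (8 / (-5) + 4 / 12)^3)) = -2808 * sqrt(626) / 336091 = -0.21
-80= -80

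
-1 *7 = -7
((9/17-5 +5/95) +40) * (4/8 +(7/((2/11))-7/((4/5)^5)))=627.59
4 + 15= 19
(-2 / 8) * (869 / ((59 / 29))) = -25201 / 236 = -106.78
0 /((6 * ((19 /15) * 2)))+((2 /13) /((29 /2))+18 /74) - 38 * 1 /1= -526521 /13949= -37.75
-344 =-344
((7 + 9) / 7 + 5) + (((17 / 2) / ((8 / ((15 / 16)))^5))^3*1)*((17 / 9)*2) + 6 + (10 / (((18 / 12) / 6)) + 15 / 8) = 62652363265708455867276336810394049 / 1135814937804493543741046072016896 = 55.16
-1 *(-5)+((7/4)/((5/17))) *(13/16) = 3147/320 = 9.83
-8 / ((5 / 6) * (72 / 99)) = -66 / 5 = -13.20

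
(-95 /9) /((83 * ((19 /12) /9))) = -60 /83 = -0.72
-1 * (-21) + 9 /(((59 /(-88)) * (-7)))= 9465 /413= 22.92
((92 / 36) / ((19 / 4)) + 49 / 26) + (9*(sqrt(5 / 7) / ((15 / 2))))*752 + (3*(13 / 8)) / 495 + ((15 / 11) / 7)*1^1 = 17988571 / 6846840 + 4512*sqrt(35) / 35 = 765.29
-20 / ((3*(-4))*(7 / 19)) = 4.52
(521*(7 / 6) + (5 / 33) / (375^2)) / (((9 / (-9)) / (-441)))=55286240723 / 206250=268054.50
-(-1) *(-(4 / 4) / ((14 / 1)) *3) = -0.21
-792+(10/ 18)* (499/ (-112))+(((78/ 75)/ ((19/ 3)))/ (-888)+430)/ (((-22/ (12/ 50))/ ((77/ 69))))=-8146221707443/ 10186470000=-799.71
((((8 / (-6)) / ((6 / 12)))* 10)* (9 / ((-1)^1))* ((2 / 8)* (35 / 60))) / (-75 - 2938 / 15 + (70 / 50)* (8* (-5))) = -525 / 4903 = -0.11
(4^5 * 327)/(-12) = -27904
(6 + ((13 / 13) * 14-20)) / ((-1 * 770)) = 0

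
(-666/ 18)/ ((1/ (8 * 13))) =-3848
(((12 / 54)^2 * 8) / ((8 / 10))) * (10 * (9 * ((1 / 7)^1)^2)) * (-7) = -400 / 63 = -6.35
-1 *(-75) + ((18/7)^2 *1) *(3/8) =7593/98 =77.48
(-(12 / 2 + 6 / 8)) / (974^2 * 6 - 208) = -27 / 22767392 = -0.00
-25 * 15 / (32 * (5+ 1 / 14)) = -2625 / 1136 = -2.31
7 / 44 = 0.16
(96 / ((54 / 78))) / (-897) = -32 / 207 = -0.15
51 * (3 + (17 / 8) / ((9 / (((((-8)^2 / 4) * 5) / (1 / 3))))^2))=231659 / 3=77219.67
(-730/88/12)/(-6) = 365/3168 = 0.12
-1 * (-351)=351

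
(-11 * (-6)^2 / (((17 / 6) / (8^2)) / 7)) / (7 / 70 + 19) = -3278.25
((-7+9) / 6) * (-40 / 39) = -40 / 117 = -0.34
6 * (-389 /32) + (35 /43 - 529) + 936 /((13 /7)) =-97.12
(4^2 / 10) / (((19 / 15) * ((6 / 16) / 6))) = 384 / 19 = 20.21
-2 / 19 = -0.11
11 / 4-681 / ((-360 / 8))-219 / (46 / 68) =-422081 / 1380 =-305.86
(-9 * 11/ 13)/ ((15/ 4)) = -132/ 65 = -2.03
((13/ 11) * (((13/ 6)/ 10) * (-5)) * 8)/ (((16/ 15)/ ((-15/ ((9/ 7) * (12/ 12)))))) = 29575/ 264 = 112.03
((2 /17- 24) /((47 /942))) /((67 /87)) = -621.55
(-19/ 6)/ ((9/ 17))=-323/ 54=-5.98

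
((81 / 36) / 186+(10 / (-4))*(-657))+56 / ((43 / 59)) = 18335141 / 10664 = 1719.35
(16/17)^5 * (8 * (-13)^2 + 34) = 1453326336/1419857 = 1023.57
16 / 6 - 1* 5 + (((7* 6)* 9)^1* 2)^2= 1714601 / 3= 571533.67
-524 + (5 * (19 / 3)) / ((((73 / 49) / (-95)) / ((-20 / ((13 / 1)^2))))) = -10549264 / 37011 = -285.03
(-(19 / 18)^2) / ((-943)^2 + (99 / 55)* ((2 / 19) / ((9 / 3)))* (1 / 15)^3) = -4286875 / 3421385527572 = -0.00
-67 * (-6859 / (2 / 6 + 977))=1378659 / 2932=470.21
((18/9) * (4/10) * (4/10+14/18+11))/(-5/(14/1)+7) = 1.47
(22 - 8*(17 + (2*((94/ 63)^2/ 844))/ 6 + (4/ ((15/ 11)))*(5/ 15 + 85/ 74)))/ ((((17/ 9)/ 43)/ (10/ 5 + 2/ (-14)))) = -38656736939158/ 6145553295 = -6290.20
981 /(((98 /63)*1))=8829 /14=630.64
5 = 5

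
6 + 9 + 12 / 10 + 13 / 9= 794 / 45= 17.64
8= 8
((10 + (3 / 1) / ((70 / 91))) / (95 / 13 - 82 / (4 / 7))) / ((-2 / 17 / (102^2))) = 159800238 / 17705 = 9025.71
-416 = -416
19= 19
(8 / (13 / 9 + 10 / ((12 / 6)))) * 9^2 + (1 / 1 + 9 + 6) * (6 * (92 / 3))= 88292 / 29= 3044.55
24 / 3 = 8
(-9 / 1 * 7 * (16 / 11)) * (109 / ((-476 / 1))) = 3924 / 187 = 20.98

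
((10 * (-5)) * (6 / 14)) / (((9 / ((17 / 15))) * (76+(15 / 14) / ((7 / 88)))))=-595 / 19728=-0.03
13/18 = 0.72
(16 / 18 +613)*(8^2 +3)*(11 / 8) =4071925 / 72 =56554.51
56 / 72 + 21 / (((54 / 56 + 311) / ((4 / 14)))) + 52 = 4150637 / 78615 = 52.80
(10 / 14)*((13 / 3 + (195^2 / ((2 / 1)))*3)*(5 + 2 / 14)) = 1466790 / 7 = 209541.43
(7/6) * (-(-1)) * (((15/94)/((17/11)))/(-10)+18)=134155/6392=20.99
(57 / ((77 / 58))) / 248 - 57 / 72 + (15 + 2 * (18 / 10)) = 5150609 / 286440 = 17.98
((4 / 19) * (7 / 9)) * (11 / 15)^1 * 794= 95.34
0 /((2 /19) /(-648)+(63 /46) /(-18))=0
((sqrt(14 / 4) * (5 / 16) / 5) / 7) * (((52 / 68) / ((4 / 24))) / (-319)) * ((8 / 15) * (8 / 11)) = -0.00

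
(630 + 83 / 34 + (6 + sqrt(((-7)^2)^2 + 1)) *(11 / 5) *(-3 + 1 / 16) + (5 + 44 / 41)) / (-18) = -16720733 / 501840 + 517 *sqrt(2402) / 1440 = -15.72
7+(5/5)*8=15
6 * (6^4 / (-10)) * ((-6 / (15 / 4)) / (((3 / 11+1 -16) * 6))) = -352 / 25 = -14.08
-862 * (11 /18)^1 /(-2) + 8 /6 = 4765 /18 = 264.72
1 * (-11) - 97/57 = -724/57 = -12.70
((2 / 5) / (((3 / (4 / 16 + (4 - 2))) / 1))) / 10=0.03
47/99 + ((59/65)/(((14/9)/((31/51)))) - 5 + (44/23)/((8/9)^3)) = -3261505249/2254412160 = -1.45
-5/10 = -1/2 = -0.50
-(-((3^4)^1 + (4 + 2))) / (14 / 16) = 696 / 7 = 99.43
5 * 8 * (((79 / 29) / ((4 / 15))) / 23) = 11850 / 667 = 17.77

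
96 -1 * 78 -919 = -901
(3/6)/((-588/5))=-5/1176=-0.00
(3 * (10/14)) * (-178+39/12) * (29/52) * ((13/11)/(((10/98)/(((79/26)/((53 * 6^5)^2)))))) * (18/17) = -3736621/81561304940544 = -0.00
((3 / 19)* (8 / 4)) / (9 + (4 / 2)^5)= 6 / 779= 0.01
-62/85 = -0.73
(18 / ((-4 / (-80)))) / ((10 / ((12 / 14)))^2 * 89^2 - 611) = 1620 / 4848863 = 0.00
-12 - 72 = -84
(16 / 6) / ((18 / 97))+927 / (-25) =-15329 / 675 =-22.71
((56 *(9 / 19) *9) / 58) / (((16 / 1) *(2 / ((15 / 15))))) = 567 / 4408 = 0.13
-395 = -395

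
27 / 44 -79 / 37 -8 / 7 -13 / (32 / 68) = -690355 / 22792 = -30.29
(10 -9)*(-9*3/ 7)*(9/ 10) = -243/ 70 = -3.47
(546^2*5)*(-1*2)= -2981160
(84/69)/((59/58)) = 1624/1357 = 1.20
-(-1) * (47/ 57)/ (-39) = -47/ 2223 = -0.02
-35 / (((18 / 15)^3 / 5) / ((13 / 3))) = -284375 / 648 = -438.85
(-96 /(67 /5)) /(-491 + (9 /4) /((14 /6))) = 13440 /919307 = 0.01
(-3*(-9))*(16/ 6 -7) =-117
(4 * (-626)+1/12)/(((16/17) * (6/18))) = -510799/64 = -7981.23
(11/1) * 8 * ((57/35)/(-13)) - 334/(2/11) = -840851/455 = -1848.02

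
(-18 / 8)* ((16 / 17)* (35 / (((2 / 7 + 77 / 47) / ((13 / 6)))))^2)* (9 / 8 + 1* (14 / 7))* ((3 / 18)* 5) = -2801074128125 / 326962224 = -8566.97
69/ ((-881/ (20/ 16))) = -345/ 3524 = -0.10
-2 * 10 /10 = -2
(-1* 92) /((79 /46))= -4232 /79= -53.57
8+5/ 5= 9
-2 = -2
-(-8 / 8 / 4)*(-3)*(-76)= 57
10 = 10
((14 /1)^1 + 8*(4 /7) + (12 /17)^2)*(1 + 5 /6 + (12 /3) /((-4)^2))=482225 /12138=39.73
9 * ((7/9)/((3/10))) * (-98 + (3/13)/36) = -535045/234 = -2286.52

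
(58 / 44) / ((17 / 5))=145 / 374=0.39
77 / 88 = 7 / 8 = 0.88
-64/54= -32/27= -1.19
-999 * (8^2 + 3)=-66933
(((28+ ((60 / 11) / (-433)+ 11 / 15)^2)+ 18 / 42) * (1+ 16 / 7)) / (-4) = -11894840083657 / 500230026450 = -23.78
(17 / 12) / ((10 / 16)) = 2.27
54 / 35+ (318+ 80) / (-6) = -6803 / 105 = -64.79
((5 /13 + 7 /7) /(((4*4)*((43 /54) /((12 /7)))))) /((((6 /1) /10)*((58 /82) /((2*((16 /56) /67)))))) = 199260 /53220713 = 0.00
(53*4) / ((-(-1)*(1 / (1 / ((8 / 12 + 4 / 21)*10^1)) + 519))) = 1484 / 3693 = 0.40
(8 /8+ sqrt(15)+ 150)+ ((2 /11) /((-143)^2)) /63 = sqrt(15)+ 2139844709 /14171157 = 154.87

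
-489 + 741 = 252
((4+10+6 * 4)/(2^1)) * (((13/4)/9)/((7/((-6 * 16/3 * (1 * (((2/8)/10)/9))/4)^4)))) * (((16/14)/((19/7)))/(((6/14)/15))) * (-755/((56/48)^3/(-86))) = 2701088/18753525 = 0.14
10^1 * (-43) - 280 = -710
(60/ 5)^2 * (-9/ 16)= -81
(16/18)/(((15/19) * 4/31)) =1178/135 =8.73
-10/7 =-1.43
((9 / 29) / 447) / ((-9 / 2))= -2 / 12963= -0.00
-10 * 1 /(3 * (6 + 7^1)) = -10 /39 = -0.26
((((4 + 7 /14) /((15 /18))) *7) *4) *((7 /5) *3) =15876 /25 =635.04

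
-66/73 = -0.90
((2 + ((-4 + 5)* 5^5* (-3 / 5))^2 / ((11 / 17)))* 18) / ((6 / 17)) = 3048047997 / 11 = 277095272.45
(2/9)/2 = 1/9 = 0.11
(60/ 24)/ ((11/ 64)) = 160/ 11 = 14.55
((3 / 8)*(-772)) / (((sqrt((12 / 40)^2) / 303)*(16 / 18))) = -2631555 / 8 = -328944.38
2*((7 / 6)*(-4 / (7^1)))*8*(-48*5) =2560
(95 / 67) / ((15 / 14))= 266 / 201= 1.32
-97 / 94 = -1.03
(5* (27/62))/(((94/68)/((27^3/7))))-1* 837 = 36635922/10199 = 3592.11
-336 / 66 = -56 / 11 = -5.09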